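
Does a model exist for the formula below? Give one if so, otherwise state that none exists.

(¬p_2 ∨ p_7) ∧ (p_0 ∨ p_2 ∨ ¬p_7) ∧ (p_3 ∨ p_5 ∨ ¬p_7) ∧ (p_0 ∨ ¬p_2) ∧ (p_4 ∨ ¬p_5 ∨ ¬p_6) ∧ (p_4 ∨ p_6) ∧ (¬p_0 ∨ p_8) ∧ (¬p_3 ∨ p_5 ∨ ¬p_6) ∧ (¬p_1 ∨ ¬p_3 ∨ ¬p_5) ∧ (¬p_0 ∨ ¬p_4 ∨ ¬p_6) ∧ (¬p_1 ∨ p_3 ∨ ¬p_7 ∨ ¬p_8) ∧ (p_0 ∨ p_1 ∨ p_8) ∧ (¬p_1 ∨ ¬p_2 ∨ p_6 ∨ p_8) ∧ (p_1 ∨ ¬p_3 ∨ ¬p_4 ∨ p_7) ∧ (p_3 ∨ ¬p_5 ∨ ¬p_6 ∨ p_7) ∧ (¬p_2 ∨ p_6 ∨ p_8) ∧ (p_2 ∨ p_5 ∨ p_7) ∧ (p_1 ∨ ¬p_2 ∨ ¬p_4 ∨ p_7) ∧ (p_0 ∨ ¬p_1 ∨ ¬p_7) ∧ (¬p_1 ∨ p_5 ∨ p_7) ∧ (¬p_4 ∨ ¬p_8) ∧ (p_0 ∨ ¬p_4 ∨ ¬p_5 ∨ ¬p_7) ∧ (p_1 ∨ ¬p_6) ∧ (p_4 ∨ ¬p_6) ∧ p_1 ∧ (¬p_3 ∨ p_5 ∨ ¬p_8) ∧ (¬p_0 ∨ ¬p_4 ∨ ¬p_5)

Unit clause (p_1) forces p_1 = True.
Try p_0 = True:
  (¬p_0 ∨ p_8) forces p_8 = True.
  (¬p_4 ∨ ¬p_8) forces p_4 = False.
  (p_4 ∨ p_6) forces p_6 = True.
  clause (p_4 ∨ ¬p_6) is falsified — backtrack.
So p_0 = False.
  then (p_0 ∨ ¬p_2) forces p_2 = False.
  then (p_0 ∨ ¬p_1 ∨ ¬p_7) forces p_7 = False.
  then (¬p_1 ∨ p_5 ∨ p_7) forces p_5 = True.
  then (¬p_1 ∨ ¬p_3 ∨ ¬p_5) forces p_3 = False.
  then (p_3 ∨ ¬p_5 ∨ ¬p_6 ∨ p_7) forces p_6 = False.
  then (p_4 ∨ p_6) forces p_4 = True.
  then (¬p_4 ∨ ¬p_8) forces p_8 = False.
All clauses satisfied.

p_0: False; p_1: True; p_2: False; p_3: False; p_4: True; p_5: True; p_6: False; p_7: False; p_8: False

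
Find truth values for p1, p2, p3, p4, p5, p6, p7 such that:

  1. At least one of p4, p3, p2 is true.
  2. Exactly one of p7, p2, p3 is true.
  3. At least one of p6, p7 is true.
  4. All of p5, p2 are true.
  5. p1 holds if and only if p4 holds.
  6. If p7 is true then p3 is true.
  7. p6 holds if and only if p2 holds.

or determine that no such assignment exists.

p1: False, p2: True, p3: False, p4: False, p5: True, p6: True, p7: False

  (1) {p4, p3, p2}: 1 true — at least one ✓
  (2) {p7, p2, p3}: 1 true — exactly one ✓
  (3) {p6, p7}: 1 true — at least one ✓
  (4) {p5, p2}: all 2 true ✓
  (5) p1=F, p4=F — same ✓
  (6) p7=F ⇒ p3: vacuous ✓
  (7) p6=T, p2=T — same ✓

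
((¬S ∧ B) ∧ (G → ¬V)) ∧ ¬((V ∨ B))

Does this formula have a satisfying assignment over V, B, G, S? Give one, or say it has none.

The formula is unsatisfiable.

Case B = True: the conjunct ¬((V ∨ B)) becomes ¬((V ∨ True)) = False.
Case B = False: the conjunct B is False.
Both cases fail — unsatisfiable.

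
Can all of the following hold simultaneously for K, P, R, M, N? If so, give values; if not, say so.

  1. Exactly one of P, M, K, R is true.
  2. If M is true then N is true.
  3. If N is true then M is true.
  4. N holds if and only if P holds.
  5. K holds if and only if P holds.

K = False; P = False; R = True; M = False; N = False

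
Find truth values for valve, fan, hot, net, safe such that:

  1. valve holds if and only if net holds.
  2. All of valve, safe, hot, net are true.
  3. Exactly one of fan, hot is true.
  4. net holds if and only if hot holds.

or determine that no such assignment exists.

valve = True; fan = False; hot = True; net = True; safe = True

  (1) valve=T, net=T — same ✓
  (2) {valve, safe, hot, net}: all 4 true ✓
  (3) {fan, hot}: 1 true — exactly one ✓
  (4) net=T, hot=T — same ✓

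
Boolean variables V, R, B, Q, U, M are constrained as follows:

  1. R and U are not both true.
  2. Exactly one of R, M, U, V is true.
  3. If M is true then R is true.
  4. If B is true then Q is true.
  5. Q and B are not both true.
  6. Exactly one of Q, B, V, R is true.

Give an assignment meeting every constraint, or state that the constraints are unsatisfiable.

V = False, R = False, B = False, Q = True, U = True, M = False

  (1) R=F, U=T — not both ✓
  (2) {R, M, U, V}: 1 true — exactly one ✓
  (3) M=F ⇒ R: vacuous ✓
  (4) B=F ⇒ Q: vacuous ✓
  (5) Q=T, B=F — not both ✓
  (6) {Q, B, V, R}: 1 true — exactly one ✓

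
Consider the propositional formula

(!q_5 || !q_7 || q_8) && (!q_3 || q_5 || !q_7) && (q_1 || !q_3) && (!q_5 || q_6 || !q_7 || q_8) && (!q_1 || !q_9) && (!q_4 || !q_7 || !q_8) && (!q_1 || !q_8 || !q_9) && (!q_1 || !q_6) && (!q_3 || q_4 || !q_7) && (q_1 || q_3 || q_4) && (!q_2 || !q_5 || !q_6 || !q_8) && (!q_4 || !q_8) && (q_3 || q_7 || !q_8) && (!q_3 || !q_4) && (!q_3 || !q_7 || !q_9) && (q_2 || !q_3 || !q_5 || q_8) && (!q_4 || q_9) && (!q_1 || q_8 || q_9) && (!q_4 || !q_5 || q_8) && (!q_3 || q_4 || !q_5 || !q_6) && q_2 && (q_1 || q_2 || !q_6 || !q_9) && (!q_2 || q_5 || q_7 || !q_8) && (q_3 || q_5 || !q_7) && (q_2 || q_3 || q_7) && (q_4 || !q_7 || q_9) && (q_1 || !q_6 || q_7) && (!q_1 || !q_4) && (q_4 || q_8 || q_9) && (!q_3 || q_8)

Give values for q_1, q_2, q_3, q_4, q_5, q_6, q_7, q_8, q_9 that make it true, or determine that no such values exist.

q_1: False, q_2: True, q_3: False, q_4: True, q_5: False, q_6: False, q_7: False, q_8: False, q_9: True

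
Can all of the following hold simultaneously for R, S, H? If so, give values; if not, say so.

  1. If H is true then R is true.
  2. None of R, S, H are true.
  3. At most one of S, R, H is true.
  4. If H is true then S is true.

R = False, S = False, H = False

  (1) H=F ⇒ R: vacuous ✓
  (2) {R, S, H}: 0 true — none ✓
  (3) {S, R, H}: 0 true — at most one ✓
  (4) H=F ⇒ S: vacuous ✓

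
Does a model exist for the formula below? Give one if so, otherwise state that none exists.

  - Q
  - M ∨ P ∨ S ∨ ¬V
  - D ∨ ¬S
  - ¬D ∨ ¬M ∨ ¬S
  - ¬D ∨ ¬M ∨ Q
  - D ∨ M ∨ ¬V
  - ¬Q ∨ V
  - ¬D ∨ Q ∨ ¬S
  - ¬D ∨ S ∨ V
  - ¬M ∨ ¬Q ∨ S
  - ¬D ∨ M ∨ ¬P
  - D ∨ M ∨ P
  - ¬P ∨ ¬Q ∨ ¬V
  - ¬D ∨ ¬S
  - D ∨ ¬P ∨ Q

Unsatisfiable

Case S = True:
  (Q) forces Q = True.
  (D ∨ ¬S) forces D = True.
  Clause (¬D ∨ ¬S) is falsified — contradiction.
Case S = False:
  (Q) forces Q = True.
  (¬Q ∨ V) forces V = True.
  (¬M ∨ ¬Q ∨ S) forces M = False.
  (M ∨ P ∨ S ∨ ¬V) forces P = True.
  Clause (¬P ∨ ¬Q ∨ ¬V) is falsified — contradiction.
Both cases fail, so the formula is unsatisfiable.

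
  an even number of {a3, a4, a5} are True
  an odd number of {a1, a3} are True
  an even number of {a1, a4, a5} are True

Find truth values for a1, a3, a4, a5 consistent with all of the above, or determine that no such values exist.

Adding constraints 1, 2, 3 mod 2: every variable appears an even number of times on the left, so the left side is 0.
But the right sides sum to 1 (mod 2). 0 ≠ 1 — the system is inconsistent.

The formula is unsatisfiable.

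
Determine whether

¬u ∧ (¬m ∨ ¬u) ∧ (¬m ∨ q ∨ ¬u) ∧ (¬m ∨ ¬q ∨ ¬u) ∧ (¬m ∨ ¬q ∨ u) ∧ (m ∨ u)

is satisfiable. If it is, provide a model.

m=T, q=F, u=F

Unit clause (¬u) forces u = False.
In (m ∨ u) only m is left, so m = True.
In (¬m ∨ ¬q ∨ u) only ¬q is left, so q = False.
Check each clause:
  (¬u): ¬u holds.
  (¬m ∨ ¬u): ¬u holds.
  (¬m ∨ q ∨ ¬u): ¬u holds.
  (¬m ∨ ¬q ∨ ¬u): ¬q holds.
  (¬m ∨ ¬q ∨ u): ¬q holds.
  (m ∨ u): m holds.
All clauses satisfied.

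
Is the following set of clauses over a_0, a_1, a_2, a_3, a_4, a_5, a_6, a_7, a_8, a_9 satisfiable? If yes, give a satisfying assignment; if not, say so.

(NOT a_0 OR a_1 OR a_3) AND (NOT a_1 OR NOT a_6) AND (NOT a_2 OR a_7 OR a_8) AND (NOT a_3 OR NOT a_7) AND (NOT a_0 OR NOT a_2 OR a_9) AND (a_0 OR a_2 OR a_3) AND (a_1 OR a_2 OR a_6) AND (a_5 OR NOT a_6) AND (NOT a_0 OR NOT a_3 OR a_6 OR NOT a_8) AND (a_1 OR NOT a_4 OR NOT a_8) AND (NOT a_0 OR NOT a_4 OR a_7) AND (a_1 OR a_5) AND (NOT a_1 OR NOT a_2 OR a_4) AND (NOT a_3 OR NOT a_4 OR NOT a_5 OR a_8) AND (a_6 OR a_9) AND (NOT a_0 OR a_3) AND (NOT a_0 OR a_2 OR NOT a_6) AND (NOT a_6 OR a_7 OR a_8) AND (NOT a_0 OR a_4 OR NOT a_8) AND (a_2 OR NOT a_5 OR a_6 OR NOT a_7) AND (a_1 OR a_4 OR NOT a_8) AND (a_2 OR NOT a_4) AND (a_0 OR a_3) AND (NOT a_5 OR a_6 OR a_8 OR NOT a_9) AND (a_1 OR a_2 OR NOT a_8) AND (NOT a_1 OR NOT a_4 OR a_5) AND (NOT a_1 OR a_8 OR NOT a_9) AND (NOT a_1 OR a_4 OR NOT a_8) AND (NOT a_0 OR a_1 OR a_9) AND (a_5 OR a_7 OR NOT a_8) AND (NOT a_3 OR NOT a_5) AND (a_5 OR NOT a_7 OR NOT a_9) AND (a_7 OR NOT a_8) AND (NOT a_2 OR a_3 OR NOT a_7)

Case a_7 = True:
  (NOT a_3 OR NOT a_7) forces a_3 = False.
  (NOT a_0 OR a_3) forces a_0 = False.
  Clause (a_0 OR a_3) is falsified — contradiction.
Case a_7 = False:
  (a_7 OR NOT a_8) forces a_8 = False.
  (NOT a_2 OR a_7 OR a_8) forces a_2 = False.
  (NOT a_6 OR a_7 OR a_8) forces a_6 = False.
  (a_1 OR a_2 OR a_6) forces a_1 = True.
  (a_6 OR a_9) forces a_9 = True.
  Clause (NOT a_1 OR a_8 OR NOT a_9) is falsified — contradiction.
Both cases fail, so the formula is unsatisfiable.

UNSATISFIABLE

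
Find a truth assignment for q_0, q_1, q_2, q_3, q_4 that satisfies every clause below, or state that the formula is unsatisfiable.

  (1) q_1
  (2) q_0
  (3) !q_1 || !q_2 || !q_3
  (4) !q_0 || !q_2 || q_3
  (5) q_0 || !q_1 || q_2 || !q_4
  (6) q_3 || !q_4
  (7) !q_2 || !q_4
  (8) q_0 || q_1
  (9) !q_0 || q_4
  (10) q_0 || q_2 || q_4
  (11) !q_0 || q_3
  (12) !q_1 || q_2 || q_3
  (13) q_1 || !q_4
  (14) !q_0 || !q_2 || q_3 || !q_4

q_0=T, q_1=T, q_2=F, q_3=T, q_4=T

Unit clause (q_1) forces q_1 = True.
Unit clause (q_0) forces q_0 = True.
In (!q_0 || q_4) only q_4 is left, so q_4 = True.
In (!q_0 || q_3) only q_3 is left, so q_3 = True.
In (!q_1 || !q_2 || !q_3) only !q_2 is left, so q_2 = False.
All clauses satisfied.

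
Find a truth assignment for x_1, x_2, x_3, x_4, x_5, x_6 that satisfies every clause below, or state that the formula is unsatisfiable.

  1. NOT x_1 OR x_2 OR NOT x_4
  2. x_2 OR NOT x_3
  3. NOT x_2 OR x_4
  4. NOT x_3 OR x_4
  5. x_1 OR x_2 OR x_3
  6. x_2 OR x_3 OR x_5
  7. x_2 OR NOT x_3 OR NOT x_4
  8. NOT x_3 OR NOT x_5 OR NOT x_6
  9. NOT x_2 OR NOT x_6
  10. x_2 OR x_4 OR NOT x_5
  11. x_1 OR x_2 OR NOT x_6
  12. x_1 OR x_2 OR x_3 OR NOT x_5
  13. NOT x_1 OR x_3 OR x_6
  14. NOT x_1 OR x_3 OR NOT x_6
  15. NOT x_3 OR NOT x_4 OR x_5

Set x_1 = False.
Try x_2 = False:
  (x_2 OR NOT x_3) forces x_3 = False.
  clause (x_1 OR x_2 OR x_3) is falsified — backtrack.
So x_2 = True.
  then (NOT x_2 OR x_4) forces x_4 = True.
  then (NOT x_2 OR NOT x_6) forces x_6 = False.
Set x_3 = False.
Set x_5 = True.
All clauses satisfied.

x_1: False, x_2: True, x_3: False, x_4: True, x_5: True, x_6: False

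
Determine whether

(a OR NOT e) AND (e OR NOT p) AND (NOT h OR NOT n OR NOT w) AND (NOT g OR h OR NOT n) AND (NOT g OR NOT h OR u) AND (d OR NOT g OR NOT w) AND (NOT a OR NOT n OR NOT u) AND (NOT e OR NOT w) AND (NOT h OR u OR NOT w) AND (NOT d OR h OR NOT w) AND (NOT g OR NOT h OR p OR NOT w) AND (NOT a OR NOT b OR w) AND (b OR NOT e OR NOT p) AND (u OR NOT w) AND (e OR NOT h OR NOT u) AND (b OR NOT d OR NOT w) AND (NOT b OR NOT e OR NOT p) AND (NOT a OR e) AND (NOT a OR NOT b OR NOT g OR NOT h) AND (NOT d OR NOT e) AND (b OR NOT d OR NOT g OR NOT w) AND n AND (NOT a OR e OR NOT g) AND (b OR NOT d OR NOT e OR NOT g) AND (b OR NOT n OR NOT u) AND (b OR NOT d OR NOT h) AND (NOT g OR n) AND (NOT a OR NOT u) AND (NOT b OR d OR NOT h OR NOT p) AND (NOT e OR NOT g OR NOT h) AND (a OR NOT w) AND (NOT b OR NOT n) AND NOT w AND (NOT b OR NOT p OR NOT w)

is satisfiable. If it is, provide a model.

a = False, d = True, h = False, b = False, p = False, e = False, w = False, n = True, u = False, g = False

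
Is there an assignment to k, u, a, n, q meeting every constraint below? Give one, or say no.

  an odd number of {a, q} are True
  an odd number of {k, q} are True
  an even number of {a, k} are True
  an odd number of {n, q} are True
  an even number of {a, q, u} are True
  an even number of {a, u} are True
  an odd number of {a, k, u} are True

k=T; u=T; a=T; n=T; q=F

{a, q}: 1 true → odd ✓
{k, q}: 1 true → odd ✓
{a, k}: 2 true → even ✓
{n, q}: 1 true → odd ✓
{a, q, u}: 2 true → even ✓
{a, u}: 2 true → even ✓
{a, k, u}: 3 true → odd ✓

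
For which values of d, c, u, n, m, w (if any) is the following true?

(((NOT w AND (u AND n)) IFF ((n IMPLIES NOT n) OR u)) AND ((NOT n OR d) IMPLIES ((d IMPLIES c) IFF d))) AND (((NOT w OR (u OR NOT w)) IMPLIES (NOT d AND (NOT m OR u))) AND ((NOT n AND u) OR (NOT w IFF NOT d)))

d = False, c = True, u = True, n = True, m = False, w = False

  ((NOT w AND (u AND n)) IFF ((n IMPLIES NOT n) OR u)) AND ((NOT n OR d) IMPLIES ((d IMPLIES c) IFF d)) = True
    (NOT w AND (u AND n)) IFF ((n IMPLIES NOT n) OR u) = True
      NOT w AND (u AND n) = True
        NOT w = True
        u AND n = True
      (n IMPLIES NOT n) OR u = True
        n IMPLIES NOT n = False
          NOT n = False
    (NOT n OR d) IMPLIES ((d IMPLIES c) IFF d) = True
      NOT n OR d = False
        NOT n = False
      (d IMPLIES c) IFF d = False
        d IMPLIES c = True
  ((NOT w OR (u OR NOT w)) IMPLIES (NOT d AND (NOT m OR u))) AND ((NOT n AND u) OR (NOT w IFF NOT d)) = True
    (NOT w OR (u OR NOT w)) IMPLIES (NOT d AND (NOT m OR u)) = True
      NOT w OR (u OR NOT w) = True
        NOT w = True
        u OR NOT w = True
          NOT w = True
      NOT d AND (NOT m OR u) = True
        NOT d = True
        NOT m OR u = True
          NOT m = True
    (NOT n AND u) OR (NOT w IFF NOT d) = True
      NOT n AND u = False
        NOT n = False
      NOT w IFF NOT d = True
        NOT w = True
        NOT d = True
Both conjuncts True, so the formula holds.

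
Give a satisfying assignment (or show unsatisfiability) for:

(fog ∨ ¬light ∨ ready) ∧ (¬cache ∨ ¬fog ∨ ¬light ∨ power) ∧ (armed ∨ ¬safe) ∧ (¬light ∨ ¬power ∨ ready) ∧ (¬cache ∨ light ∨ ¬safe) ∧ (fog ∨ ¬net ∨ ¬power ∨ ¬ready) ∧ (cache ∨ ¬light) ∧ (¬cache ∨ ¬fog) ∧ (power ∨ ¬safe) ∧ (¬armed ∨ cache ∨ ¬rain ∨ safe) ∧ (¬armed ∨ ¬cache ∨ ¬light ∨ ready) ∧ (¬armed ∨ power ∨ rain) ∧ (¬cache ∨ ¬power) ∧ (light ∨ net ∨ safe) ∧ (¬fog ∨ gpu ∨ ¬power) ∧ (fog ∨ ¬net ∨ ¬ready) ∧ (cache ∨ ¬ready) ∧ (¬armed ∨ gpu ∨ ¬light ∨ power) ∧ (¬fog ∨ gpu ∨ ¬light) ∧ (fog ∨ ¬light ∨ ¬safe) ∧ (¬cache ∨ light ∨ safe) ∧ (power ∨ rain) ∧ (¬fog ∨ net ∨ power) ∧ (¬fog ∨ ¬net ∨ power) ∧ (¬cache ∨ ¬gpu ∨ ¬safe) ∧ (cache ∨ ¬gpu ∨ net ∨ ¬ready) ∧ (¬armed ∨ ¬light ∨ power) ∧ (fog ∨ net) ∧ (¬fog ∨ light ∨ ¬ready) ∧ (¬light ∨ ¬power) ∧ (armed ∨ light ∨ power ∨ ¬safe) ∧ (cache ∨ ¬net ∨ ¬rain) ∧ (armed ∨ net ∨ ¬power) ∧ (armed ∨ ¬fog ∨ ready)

safe=F; light=F; ready=F; power=T; gpu=T; armed=F; fog=F; net=T; cache=F; rain=F

Set safe = False.
Set light = False.
  then (light ∨ net ∨ safe) forces net = True.
  then (¬cache ∨ light ∨ safe) forces cache = False.
  then (cache ∨ ¬net ∨ ¬rain) forces rain = False.
  then (cache ∨ ¬ready) forces ready = False.
  then (power ∨ rain) forces power = True.
Set gpu = True.
Set armed = False.
  then (armed ∨ ¬fog ∨ ready) forces fog = False.
All clauses satisfied.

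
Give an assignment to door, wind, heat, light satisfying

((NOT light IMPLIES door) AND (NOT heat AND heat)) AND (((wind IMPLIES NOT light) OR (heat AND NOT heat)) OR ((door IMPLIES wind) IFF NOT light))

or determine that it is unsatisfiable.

Unsatisfiable — no assignment works.

Case heat = True: the conjunct NOT heat is False.
Case heat = False: the conjunct heat is False.
Both cases fail — unsatisfiable.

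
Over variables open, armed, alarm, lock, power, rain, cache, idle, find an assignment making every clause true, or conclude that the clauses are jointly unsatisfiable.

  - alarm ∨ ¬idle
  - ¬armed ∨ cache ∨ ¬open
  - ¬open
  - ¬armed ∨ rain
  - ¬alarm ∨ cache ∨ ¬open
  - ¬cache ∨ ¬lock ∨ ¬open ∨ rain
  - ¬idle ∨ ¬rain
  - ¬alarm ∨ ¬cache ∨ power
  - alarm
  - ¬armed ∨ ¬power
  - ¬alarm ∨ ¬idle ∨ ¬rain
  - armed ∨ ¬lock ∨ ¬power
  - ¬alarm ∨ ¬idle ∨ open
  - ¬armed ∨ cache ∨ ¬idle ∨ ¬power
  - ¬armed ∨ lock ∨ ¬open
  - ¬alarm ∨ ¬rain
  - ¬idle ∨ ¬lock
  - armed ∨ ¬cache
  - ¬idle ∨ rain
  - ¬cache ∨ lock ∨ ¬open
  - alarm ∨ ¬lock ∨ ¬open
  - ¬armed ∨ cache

open: False, armed: False, alarm: True, lock: True, power: False, rain: False, cache: False, idle: False

Unit clause (¬open) forces open = False.
Unit clause (alarm) forces alarm = True.
In (¬alarm ∨ ¬idle ∨ open) only ¬idle is left, so idle = False.
In (¬alarm ∨ ¬rain) only ¬rain is left, so rain = False.
In (¬armed ∨ rain) only ¬armed is left, so armed = False.
In (armed ∨ ¬cache) only ¬cache is left, so cache = False.
Set lock = True.
  then (armed ∨ ¬lock ∨ ¬power) forces power = False.
All clauses satisfied.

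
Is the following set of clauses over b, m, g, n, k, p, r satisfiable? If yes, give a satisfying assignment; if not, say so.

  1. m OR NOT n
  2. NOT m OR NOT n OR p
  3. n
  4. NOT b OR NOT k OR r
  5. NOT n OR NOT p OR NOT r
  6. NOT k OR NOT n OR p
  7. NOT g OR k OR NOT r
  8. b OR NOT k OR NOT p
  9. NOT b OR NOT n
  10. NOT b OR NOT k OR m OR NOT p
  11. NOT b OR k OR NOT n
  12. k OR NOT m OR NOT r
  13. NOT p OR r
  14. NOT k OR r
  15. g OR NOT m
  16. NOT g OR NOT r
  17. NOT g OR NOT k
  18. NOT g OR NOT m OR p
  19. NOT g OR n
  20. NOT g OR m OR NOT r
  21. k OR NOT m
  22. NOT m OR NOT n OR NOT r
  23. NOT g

Unsatisfiable

Case g = True:
  Clause (NOT g) is falsified — contradiction.
Case g = False:
  (n) forces n = True.
  (m OR NOT n) forces m = True.
  Clause (g OR NOT m) is falsified — contradiction.
Both cases fail, so the formula is unsatisfiable.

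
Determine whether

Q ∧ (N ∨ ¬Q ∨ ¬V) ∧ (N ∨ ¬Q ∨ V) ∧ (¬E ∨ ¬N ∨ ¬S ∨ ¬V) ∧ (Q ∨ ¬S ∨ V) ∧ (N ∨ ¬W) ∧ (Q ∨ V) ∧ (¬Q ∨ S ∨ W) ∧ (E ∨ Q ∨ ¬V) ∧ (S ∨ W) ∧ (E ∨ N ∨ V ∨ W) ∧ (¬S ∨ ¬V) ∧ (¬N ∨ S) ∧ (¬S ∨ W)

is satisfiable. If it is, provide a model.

Unit clause (Q) forces Q = True.
Set E = True.
Try V = True:
  (N ∨ ¬Q ∨ ¬V) forces N = True.
  (¬E ∨ ¬N ∨ ¬S ∨ ¬V) forces S = False.
  clause (¬N ∨ S) is falsified — backtrack.
So V = False.
  then (N ∨ ¬Q ∨ V) forces N = True.
  then (¬N ∨ S) forces S = True.
  then (¬S ∨ W) forces W = True.
All clauses satisfied.

E = True, V = False, S = True, W = True, N = True, Q = True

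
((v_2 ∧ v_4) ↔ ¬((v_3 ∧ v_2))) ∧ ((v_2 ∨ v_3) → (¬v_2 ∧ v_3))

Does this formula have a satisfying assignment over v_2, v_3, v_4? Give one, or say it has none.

UNSATISFIABLE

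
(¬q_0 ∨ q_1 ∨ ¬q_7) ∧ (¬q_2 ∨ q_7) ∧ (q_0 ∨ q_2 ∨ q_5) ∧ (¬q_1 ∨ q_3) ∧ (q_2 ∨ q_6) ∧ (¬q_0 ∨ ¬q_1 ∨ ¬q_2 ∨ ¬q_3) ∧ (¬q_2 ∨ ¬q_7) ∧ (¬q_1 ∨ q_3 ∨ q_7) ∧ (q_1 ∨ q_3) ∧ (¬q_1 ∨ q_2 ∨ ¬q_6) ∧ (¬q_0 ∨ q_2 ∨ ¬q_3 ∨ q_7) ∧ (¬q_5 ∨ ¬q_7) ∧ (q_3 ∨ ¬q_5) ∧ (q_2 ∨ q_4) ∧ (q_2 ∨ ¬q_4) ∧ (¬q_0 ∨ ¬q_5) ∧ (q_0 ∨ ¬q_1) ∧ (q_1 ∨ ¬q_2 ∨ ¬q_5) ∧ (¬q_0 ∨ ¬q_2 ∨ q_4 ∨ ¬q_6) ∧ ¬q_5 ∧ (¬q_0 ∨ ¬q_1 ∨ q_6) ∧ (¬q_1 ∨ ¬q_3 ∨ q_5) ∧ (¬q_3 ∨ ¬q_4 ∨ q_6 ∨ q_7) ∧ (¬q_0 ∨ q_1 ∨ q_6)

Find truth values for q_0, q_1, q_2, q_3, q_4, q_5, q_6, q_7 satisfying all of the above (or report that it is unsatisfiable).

Unsatisfiable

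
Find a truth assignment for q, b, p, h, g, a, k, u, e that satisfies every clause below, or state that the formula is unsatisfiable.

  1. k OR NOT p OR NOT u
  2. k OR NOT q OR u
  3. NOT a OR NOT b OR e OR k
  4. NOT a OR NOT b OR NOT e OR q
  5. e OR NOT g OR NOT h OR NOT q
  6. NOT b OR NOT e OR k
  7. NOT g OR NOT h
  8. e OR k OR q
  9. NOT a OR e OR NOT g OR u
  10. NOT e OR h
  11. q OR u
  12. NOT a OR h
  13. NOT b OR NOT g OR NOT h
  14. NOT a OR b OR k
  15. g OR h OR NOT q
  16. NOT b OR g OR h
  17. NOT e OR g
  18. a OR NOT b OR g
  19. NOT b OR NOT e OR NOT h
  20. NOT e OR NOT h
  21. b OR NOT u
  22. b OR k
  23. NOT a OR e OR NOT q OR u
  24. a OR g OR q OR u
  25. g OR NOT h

Set q = True.
Set b = False.
  then (b OR NOT u) forces u = False.
  then (b OR k) forces k = True.
Set p = True.
Set h = False.
  then (NOT e OR h) forces e = False.
  then (NOT a OR h) forces a = False.
  then (g OR h OR NOT q) forces g = True.
All clauses satisfied.

q: True, b: False, p: True, h: False, g: True, a: False, k: True, u: False, e: False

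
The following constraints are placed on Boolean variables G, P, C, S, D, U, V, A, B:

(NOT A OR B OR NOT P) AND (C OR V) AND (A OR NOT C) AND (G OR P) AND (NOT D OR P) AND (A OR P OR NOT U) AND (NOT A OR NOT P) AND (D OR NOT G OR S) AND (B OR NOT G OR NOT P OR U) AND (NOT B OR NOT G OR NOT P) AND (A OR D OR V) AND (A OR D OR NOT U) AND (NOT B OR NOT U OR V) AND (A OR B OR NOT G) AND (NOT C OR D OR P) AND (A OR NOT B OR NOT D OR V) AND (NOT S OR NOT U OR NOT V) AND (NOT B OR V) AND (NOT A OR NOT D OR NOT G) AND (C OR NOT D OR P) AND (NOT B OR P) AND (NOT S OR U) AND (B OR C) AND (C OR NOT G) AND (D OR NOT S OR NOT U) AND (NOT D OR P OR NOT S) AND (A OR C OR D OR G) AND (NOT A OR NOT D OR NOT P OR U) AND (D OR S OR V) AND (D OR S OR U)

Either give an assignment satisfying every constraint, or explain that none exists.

G = False, P = True, C = False, S = False, D = True, U = False, V = True, A = False, B = True

Try G = True:
  (C OR NOT G) forces C = True.
  (A OR NOT C) forces A = True.
  (NOT A OR NOT P) forces P = False.
  (NOT D OR P) forces D = False.
  clause (NOT C OR D OR P) is falsified — backtrack.
So G = False.
  then (G OR P) forces P = True.
  then (NOT A OR NOT P) forces A = False.
  then (A OR NOT C) forces C = False.
  then (B OR C) forces B = True.
  then (A OR C OR D OR G) forces D = True.
  then (C OR V) forces V = True.
Set S = False.
Set U = False.
All clauses satisfied.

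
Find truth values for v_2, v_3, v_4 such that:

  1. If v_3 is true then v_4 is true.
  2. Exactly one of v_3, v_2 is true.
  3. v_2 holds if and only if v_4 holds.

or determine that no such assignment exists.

v_2=T, v_3=F, v_4=T

  (1) v_3=F ⇒ v_4: vacuous ✓
  (2) {v_3, v_2}: 1 true — exactly one ✓
  (3) v_2=T, v_4=T — same ✓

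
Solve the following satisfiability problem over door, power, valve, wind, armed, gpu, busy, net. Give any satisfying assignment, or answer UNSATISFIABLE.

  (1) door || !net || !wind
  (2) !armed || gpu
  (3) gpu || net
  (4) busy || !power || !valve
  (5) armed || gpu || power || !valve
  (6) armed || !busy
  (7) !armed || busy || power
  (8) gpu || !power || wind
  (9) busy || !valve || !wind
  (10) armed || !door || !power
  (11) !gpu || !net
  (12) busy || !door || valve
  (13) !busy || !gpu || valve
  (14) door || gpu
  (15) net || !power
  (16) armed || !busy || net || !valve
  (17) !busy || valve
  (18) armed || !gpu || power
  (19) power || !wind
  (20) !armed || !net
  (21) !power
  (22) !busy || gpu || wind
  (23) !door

door: False; power: False; valve: True; wind: False; armed: True; gpu: True; busy: True; net: False

Unit clause (!power) forces power = False.
Unit clause (!door) forces door = False.
In (door || gpu) only gpu is left, so gpu = True.
In (armed || !gpu || power) only armed is left, so armed = True.
In (power || !wind) only !wind is left, so wind = False.
In (!armed || !net) only !net is left, so net = False.
In (!armed || busy || power) only busy is left, so busy = True.
In (!busy || !gpu || valve) only valve is left, so valve = True.
All clauses satisfied.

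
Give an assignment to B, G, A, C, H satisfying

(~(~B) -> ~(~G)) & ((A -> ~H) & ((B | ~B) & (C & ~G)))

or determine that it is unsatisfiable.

B = False, G = False, A = False, C = True, H = True

  ~(~B) -> ~(~G) = True
    ~(~B) = False
      ~B = True
    ~(~G) = False
      ~G = True
  (A -> ~H) & ((B | ~B) & (C & ~G)) = True
    A -> ~H = True
      ~H = False
    (B | ~B) & (C & ~G) = True
      B | ~B = True
        ~B = True
      C & ~G = True
        ~G = True
Both conjuncts True, so the formula holds.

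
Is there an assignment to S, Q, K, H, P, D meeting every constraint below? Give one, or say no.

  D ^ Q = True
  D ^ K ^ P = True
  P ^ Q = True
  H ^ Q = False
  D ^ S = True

S = True, Q = True, K = True, H = True, P = False, D = False

D ^ Q = F ^ T = True ✓
D ^ K ^ P = F ^ T ^ F = True ✓
P ^ Q = F ^ T = True ✓
H ^ Q = T ^ T = False ✓
D ^ S = F ^ T = True ✓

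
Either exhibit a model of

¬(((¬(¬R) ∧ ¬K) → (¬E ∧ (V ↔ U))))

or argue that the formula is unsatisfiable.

U: False, R: True, E: True, V: False, K: False

  ¬(((¬(¬R) ∧ ¬K) → (¬E ∧ (V ↔ U)))) = True
    (¬(¬R) ∧ ¬K) → (¬E ∧ (V ↔ U)) = False
      ¬(¬R) ∧ ¬K = True
        ¬(¬R) = True
          ¬R = False
        ¬K = True
      ¬E ∧ (V ↔ U) = False
        ¬E = False
        V ↔ U = True
The formula evaluates to True.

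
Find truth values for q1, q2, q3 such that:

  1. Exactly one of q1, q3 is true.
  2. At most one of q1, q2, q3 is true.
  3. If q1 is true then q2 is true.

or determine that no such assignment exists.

q1: False; q2: False; q3: True

  (1) {q1, q3}: 1 true — exactly one ✓
  (2) {q1, q2, q3}: 1 true — at most one ✓
  (3) q1=F ⇒ q2: vacuous ✓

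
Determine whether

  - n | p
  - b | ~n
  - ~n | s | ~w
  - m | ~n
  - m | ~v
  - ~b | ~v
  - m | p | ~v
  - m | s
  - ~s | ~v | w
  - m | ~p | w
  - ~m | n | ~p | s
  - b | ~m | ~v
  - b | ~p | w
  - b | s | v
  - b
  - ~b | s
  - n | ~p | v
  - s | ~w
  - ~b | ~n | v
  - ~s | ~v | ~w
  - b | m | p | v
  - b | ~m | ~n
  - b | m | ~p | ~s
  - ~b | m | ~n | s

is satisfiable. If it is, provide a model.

No satisfying assignment exists.

Case b = True:
  (~b | ~v) forces v = False.
  (~b | s) forces s = True.
  (~b | ~n | v) forces n = False.
  (n | p) forces p = True.
  Clause (n | ~p | v) is falsified — contradiction.
Case b = False:
  Clause (b) is falsified — contradiction.
Both cases fail, so the formula is unsatisfiable.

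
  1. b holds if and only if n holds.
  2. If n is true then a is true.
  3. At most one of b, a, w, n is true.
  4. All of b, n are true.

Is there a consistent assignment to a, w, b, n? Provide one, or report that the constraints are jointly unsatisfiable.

The formula is unsatisfiable.

Case b = True:
  (1) with b=T forces n = True.
  Constraint (3) is violated (b=T, n=T) — contradiction.
Case b = False:
  Constraint (4) is violated (b=F) — contradiction.
Both cases fail — unsatisfiable.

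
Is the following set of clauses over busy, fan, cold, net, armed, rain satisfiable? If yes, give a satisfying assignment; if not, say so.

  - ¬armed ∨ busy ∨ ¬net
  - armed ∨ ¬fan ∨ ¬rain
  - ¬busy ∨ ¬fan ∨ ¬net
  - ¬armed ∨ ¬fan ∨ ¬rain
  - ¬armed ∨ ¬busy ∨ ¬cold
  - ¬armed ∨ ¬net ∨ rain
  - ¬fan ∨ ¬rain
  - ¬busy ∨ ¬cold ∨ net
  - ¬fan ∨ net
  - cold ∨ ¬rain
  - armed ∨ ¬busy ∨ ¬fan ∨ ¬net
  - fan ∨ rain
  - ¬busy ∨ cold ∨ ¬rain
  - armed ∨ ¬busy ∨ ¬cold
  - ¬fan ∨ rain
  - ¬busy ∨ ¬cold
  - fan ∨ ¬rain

Case fan = True:
  (¬fan ∨ ¬rain) forces rain = False.
  Clause (¬fan ∨ rain) is falsified — contradiction.
Case fan = False:
  (fan ∨ rain) forces rain = True.
  Clause (fan ∨ ¬rain) is falsified — contradiction.
Both cases fail, so the formula is unsatisfiable.

Unsatisfiable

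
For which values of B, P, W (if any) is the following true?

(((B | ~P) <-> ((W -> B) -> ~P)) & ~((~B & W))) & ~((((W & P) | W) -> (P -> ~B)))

Case B = True: the formula simplifies to ~P & ~((((W & P) | W) -> ~P)).
  P = True: the conjunct ~P is False.
  P = False: the conjunct ~((((W & P) | W) -> ~P)) becomes ~((W -> True)) = False.
Case B = False: the conjunct ~((((W & P) | W) -> (P -> ~B))) becomes ~((((W & P) | W) -> True)) = False.
Both cases fail — unsatisfiable.

UNSATISFIABLE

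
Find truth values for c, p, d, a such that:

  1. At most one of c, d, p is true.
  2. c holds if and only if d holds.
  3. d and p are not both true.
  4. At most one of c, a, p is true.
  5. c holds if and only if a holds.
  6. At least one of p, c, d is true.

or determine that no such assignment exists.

c = False, p = True, d = False, a = False

  (1) {c, d, p}: 1 true — at most one ✓
  (2) c=F, d=F — same ✓
  (3) d=F, p=T — not both ✓
  (4) {c, a, p}: 1 true — at most one ✓
  (5) c=F, a=F — same ✓
  (6) {p, c, d}: 1 true — at least one ✓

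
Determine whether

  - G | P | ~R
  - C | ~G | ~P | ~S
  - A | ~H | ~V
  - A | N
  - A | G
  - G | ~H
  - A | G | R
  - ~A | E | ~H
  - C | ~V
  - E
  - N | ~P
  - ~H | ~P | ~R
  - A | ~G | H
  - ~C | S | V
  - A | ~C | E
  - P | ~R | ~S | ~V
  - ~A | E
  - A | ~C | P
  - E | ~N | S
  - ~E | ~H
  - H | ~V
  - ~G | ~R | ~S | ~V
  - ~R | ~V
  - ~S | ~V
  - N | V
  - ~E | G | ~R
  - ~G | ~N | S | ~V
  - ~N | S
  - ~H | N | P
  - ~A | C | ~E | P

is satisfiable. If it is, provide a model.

P = True, C = True, A = True, H = False, S = True, V = False, N = True, E = True, R = False, G = True

Unit clause (E) forces E = True.
In (~E | ~H) only ~H is left, so H = False.
In (H | ~V) only ~V is left, so V = False.
In (N | V) only N is left, so N = True.
In (~N | S) only S is left, so S = True.
Set P = True.
Set C = True.
Try A = False:
  (A | G) forces G = True.
  clause (A | ~G | H) is falsified — backtrack.
So A = True.
Set R = False.
Set G = True.
All clauses satisfied.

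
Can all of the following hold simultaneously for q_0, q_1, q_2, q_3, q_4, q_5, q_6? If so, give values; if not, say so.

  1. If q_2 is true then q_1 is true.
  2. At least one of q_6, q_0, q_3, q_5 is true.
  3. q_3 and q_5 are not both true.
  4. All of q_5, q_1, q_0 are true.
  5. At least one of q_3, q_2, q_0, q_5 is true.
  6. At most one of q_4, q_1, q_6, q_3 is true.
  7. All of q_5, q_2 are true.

q_0 = True, q_1 = True, q_2 = True, q_3 = False, q_4 = False, q_5 = True, q_6 = False

  (1) q_2=T ⇒ q_1: T ✓
  (2) {q_6, q_0, q_3, q_5}: 2 true — at least one ✓
  (3) q_3=F, q_5=T — not both ✓
  (4) {q_5, q_1, q_0}: all 3 true ✓
  (5) {q_3, q_2, q_0, q_5}: 3 true — at least one ✓
  (6) {q_4, q_1, q_6, q_3}: 1 true — at most one ✓
  (7) {q_5, q_2}: all 2 true ✓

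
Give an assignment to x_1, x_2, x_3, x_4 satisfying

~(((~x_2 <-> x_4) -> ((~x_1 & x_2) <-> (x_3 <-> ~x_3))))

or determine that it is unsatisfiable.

x_1: False, x_2: True, x_3: True, x_4: False

  ~(((~x_2 <-> x_4) -> ((~x_1 & x_2) <-> (x_3 <-> ~x_3)))) = True
    (~x_2 <-> x_4) -> ((~x_1 & x_2) <-> (x_3 <-> ~x_3)) = False
      ~x_2 <-> x_4 = True
        ~x_2 = False
      (~x_1 & x_2) <-> (x_3 <-> ~x_3) = False
        ~x_1 & x_2 = True
          ~x_1 = True
        x_3 <-> ~x_3 = False
          ~x_3 = False
The formula evaluates to True.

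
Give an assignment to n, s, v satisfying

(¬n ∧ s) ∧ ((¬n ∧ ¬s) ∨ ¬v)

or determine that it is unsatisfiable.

n = False; s = True; v = False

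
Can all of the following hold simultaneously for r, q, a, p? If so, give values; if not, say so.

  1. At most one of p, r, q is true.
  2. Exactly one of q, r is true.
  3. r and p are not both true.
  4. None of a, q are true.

r=T, q=F, a=F, p=F

  (1) {p, r, q}: 1 true — at most one ✓
  (2) {q, r}: 1 true — exactly one ✓
  (3) r=T, p=F — not both ✓
  (4) {a, q}: 0 true — none ✓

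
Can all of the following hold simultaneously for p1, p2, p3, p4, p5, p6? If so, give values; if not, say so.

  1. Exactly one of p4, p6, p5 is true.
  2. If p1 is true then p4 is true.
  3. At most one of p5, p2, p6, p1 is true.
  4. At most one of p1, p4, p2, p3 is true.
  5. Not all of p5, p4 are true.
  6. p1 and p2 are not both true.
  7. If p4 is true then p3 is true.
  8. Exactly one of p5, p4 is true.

p1: False; p2: False; p3: False; p4: False; p5: True; p6: False

  (1) {p4, p6, p5}: 1 true — exactly one ✓
  (2) p1=F ⇒ p4: vacuous ✓
  (3) {p5, p2, p6, p1}: 1 true — at most one ✓
  (4) {p1, p4, p2, p3}: 0 true — at most one ✓
  (5) {p5, p4}: 1/2 true — not all ✓
  (6) p1=F, p2=F — not both ✓
  (7) p4=F ⇒ p3: vacuous ✓
  (8) {p5, p4}: 1 true — exactly one ✓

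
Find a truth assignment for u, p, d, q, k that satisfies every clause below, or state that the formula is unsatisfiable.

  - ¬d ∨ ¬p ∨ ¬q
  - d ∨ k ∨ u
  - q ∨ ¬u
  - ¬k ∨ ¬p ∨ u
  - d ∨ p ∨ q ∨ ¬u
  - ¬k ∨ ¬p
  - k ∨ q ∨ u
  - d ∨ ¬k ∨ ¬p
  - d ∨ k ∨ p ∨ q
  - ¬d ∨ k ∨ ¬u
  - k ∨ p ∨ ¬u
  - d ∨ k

Set u = False.
Try p = True:
  (¬k ∨ ¬p ∨ u) forces k = False.
  (d ∨ k ∨ u) forces d = True.
  (¬d ∨ ¬p ∨ ¬q) forces q = False.
  clause (k ∨ q ∨ u) is falsified — backtrack.
So p = False.
Set d = False.
  then (d ∨ k ∨ u) forces k = True.
Set q = True.
All clauses satisfied.

u = False, p = False, d = False, q = True, k = True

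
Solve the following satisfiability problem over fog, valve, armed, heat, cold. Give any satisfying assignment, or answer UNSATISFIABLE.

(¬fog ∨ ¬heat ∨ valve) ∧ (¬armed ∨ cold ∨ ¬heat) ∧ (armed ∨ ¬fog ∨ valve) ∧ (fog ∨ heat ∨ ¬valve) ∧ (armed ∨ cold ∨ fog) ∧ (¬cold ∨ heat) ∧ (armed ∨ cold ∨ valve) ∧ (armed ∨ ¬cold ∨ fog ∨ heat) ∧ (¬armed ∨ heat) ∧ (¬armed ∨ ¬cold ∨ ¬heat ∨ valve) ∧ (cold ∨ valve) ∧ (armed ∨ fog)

Set fog = True.
Try valve = False:
  (¬fog ∨ ¬heat ∨ valve) forces heat = False.
  (armed ∨ ¬fog ∨ valve) forces armed = True.
  clause (¬armed ∨ heat) is falsified — backtrack.
So valve = True.
Set armed = False.
Set heat = True.
Set cold = True.
All clauses satisfied.

fog = True; valve = True; armed = False; heat = True; cold = True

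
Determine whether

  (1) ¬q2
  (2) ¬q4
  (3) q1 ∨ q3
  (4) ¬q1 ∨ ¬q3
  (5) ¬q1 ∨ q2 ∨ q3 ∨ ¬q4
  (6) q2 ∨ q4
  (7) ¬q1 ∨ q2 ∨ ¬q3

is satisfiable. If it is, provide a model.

The formula is unsatisfiable.

Case q2 = True:
  Clause (¬q2) is falsified — contradiction.
Case q2 = False:
  (¬q4) forces q4 = False.
  Clause (q2 ∨ q4) is falsified — contradiction.
Both cases fail, so the formula is unsatisfiable.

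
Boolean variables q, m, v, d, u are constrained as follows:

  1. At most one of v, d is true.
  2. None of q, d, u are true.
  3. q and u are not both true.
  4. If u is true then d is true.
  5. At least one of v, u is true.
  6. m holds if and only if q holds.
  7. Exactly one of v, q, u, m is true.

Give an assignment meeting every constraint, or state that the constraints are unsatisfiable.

q = False, m = False, v = True, d = False, u = False

  (1) {v, d}: 1 true — at most one ✓
  (2) {q, d, u}: 0 true — none ✓
  (3) q=F, u=F — not both ✓
  (4) u=F ⇒ d: vacuous ✓
  (5) {v, u}: 1 true — at least one ✓
  (6) m=F, q=F — same ✓
  (7) {v, q, u, m}: 1 true — exactly one ✓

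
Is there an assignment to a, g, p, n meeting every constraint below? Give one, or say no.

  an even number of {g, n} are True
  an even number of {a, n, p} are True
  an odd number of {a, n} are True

a = False, g = True, p = True, n = True

{g, n}: 2 true → even ✓
{a, n, p}: 2 true → even ✓
{a, n}: 1 true → odd ✓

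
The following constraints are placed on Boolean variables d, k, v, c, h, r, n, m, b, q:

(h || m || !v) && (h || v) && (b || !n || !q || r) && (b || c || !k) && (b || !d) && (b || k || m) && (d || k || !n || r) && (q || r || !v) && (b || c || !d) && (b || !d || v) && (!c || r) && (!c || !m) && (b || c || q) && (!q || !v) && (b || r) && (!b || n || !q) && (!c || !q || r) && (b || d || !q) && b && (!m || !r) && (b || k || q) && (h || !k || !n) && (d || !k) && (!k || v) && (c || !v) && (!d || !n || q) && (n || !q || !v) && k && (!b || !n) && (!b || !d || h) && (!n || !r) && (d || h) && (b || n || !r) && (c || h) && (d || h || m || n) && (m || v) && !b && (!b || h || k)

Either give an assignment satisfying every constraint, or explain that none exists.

UNSATISFIABLE

Case b = True:
  Clause (!b) is falsified — contradiction.
Case b = False:
  Clause (b) is falsified — contradiction.
Both cases fail, so the formula is unsatisfiable.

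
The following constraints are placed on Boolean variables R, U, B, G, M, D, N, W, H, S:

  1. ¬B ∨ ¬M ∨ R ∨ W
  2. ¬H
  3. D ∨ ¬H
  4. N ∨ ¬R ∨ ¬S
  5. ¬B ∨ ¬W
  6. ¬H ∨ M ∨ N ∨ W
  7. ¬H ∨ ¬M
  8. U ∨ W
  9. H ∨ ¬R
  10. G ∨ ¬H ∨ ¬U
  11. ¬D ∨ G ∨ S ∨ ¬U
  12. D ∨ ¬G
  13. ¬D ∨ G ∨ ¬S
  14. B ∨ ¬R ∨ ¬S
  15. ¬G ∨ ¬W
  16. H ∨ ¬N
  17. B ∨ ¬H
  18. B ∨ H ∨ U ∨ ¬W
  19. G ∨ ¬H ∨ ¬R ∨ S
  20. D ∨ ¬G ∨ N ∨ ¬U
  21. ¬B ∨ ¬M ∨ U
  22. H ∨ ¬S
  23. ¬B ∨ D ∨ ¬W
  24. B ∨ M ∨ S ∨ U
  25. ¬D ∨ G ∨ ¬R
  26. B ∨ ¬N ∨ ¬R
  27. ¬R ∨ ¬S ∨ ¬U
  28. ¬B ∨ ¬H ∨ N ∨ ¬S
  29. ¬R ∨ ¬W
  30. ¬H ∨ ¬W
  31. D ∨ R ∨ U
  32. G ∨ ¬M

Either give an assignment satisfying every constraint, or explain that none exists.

Unit clause (¬H) forces H = False.
In (H ∨ ¬R) only ¬R is left, so R = False.
In (H ∨ ¬N) only ¬N is left, so N = False.
In (H ∨ ¬S) only ¬S is left, so S = False.
Try U = False:
  (U ∨ W) forces W = True.
  (¬B ∨ ¬W) forces B = False.
  clause (B ∨ H ∨ U ∨ ¬W) is falsified — backtrack.
So U = True.
Set B = False.
Set G = False.
  then (¬D ∨ G ∨ S ∨ ¬U) forces D = False.
  then (G ∨ ¬M) forces M = False.
Set W = False.
All clauses satisfied.

R: False; U: True; B: False; G: False; M: False; D: False; N: False; W: False; H: False; S: False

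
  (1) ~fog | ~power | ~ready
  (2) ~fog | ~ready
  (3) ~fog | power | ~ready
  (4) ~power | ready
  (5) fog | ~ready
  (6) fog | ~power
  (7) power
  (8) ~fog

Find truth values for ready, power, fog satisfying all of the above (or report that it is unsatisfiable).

Case ready = True:
  (~fog | ~ready) forces fog = False.
  Clause (fog | ~ready) is falsified — contradiction.
Case ready = False:
  (~power | ready) forces power = False.
  Clause (power) is falsified — contradiction.
Both cases fail, so the formula is unsatisfiable.

The formula is unsatisfiable.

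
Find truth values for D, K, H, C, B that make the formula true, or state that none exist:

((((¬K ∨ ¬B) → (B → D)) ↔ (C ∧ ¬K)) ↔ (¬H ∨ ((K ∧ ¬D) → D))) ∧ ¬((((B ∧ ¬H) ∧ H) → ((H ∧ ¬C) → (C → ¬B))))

Unsatisfiable — no assignment works.

The conjunct ¬((((B ∧ ¬H) ∧ H) → ((H ∧ ¬C) → (C → ¬B)))) is unsatisfiable on its own:
  H=F, C=F, B=F: evaluates to False.
  H=F, C=F, B=T: evaluates to False.
  H=F, C=T, B=F: evaluates to False.
  H=F, C=T, B=T: evaluates to False.
  H=T, C=F, B=F: evaluates to False.
  H=T, C=F, B=T: evaluates to False.
  H=T, C=T, B=F: evaluates to False.
  H=T, C=T, B=T: evaluates to False.
So the whole conjunction is unsatisfiable.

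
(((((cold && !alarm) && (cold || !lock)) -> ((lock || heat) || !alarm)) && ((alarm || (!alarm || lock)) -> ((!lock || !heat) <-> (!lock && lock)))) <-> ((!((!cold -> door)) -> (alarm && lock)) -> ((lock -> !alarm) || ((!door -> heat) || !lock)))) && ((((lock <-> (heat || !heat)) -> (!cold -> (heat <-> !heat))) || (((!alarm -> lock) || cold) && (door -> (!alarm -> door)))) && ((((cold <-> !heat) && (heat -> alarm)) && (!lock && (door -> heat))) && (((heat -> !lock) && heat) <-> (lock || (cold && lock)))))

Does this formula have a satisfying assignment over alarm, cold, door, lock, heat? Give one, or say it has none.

No satisfying assignment exists.

Case lock = True: the conjunct !lock is False.
Case lock = False: the formula simplifies to (((cold && !alarm) -> (heat || !alarm)) && !((alarm || !alarm))) && (((!((heat || !heat)) -> (!cold -> (heat <-> !heat))) || ((alarm || cold) && (door -> (!alarm -> door)))) && ((((cold <-> !heat) && (heat -> alarm)) && (door -> heat)) && !heat)).
  alarm = True: the conjunct !((alarm || !alarm)) becomes !((True || False)) = False.
  alarm = False: the conjunct !((alarm || !alarm)) becomes !((False || True)) = False.
Both cases fail — unsatisfiable.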